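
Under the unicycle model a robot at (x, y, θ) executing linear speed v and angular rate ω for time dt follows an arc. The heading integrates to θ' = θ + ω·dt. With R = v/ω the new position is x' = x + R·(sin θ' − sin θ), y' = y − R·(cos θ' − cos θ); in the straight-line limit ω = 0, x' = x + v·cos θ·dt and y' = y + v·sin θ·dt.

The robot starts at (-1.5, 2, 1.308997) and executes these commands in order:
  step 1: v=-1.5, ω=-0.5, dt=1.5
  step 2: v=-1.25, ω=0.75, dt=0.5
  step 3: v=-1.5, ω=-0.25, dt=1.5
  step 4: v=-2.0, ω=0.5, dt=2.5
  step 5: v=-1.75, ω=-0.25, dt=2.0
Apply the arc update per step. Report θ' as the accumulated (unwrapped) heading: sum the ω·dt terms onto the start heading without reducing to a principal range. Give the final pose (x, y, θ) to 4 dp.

(-6.7115, -9.5062, 1.3090)

step 1: θ'=0.5590 (R=3.0000) → pose (-2.8068, 0.2331, 0.5590)
step 2: θ'=0.9340 (R=-1.6667) → pose (-3.2629, -0.1888, 0.9340)
step 3: θ'=0.5590 (R=6.0000) → pose (-4.9049, -1.7078, 0.5590)
step 4: θ'=1.8090 (R=-4.0000) → pose (-6.6706, -6.0428, 1.8090)
step 5: θ'=1.3090 (R=7.0000) → pose (-6.7115, -9.5062, 1.3090)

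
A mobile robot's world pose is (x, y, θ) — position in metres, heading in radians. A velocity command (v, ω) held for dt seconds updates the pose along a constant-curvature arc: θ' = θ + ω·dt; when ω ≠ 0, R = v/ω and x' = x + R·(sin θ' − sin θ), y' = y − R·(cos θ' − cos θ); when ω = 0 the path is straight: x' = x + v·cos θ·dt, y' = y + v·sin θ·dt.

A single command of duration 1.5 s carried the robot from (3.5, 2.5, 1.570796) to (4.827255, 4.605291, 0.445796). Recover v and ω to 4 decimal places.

v = 1.7500, ω = -0.7500

Δθ = 0.445796 − 1.570796 = -1.125000
ω = Δθ/dt = -1.125000/1.5 = -0.7500
R = −Δy/(cos θ' − cos θ) = -2.3333
v = R·ω = -2.3333·-0.7500 = 1.7500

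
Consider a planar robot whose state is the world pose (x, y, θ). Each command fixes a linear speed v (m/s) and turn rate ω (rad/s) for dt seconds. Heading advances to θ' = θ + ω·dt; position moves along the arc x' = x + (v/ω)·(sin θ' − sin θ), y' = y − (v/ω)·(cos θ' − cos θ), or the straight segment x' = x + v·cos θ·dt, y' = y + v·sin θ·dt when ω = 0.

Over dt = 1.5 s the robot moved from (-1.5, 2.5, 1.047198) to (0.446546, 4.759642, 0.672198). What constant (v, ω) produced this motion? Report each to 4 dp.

v = 2.0000, ω = -0.2500

Δθ = 0.672198 − 1.047198 = -0.375000
ω = Δθ/dt = -0.375000/1.5 = -0.2500
R = −Δy/(cos θ' − cos θ) = -8.0000
v = R·ω = -8.0000·-0.2500 = 2.0000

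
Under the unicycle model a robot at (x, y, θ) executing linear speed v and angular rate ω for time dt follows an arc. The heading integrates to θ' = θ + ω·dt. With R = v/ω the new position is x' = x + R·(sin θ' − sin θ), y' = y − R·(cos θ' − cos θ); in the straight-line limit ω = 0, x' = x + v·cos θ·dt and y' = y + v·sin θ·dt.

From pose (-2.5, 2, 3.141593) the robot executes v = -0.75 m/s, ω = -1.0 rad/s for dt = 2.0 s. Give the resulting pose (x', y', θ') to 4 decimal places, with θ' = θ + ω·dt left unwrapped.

(-1.8180, 0.9379, 1.1416)

θ' = 3.1416 + -1.0·2.0 = 1.1416
R = v/ω = -0.75/-1.0 = 0.7500
x' = -2.5 + 0.7500·(sin 1.1416 − sin 3.1416) = -1.8180
y' = 2 − 0.7500·(cos 1.1416 − cos 3.1416) = 0.9379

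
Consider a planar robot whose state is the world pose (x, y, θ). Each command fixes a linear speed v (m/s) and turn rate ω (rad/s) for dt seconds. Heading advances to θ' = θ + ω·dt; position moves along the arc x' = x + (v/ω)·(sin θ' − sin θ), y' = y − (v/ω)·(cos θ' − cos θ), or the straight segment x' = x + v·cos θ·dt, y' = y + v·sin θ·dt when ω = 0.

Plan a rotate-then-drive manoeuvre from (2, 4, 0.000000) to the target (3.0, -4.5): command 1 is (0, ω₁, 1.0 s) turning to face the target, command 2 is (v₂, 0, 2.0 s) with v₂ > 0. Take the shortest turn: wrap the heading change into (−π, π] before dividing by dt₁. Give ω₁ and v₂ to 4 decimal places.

heading to target = atan2(-4.5−4, 3−2) = -1.4537
Δθ = wrap(-1.4537 − 0.0000) = -1.4537; ω₁ = Δθ/dt₁ = -1.4537
distance = √((3−2)² + (-4.5−4)²) = 8.5586; v₂ = distance/dt₂ = 4.2793

ω₁ = -1.4537, v₂ = 4.2793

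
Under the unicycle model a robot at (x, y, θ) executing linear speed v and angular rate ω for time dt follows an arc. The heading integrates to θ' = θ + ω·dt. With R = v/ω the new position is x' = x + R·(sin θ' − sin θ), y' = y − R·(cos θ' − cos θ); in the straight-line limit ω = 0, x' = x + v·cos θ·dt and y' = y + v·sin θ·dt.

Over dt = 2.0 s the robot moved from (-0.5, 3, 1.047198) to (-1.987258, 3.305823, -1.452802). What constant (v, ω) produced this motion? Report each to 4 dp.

Δθ = -1.452802 − 1.047198 = -2.500000
ω = Δθ/dt = -2.500000/2.0 = -1.2500
R = Δx/(sin θ' − sin θ) = 0.8000
v = R·ω = 0.8000·-1.2500 = -1.0000

v = -1.0000, ω = -1.2500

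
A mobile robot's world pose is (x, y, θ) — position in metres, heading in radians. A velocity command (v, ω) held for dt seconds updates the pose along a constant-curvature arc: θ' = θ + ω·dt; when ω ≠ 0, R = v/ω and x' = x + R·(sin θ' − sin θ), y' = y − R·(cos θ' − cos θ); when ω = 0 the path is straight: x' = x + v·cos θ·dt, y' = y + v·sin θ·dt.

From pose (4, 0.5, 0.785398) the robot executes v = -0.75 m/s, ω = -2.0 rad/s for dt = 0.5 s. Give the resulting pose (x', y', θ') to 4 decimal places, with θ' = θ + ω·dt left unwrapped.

(3.6550, 0.3988, -0.2146)

θ' = 0.7854 + -2.0·0.5 = -0.2146
R = v/ω = -0.75/-2.0 = 0.3750
x' = 4 + 0.3750·(sin -0.2146 − sin 0.7854) = 3.6550
y' = 0.5 − 0.3750·(cos -0.2146 − cos 0.7854) = 0.3988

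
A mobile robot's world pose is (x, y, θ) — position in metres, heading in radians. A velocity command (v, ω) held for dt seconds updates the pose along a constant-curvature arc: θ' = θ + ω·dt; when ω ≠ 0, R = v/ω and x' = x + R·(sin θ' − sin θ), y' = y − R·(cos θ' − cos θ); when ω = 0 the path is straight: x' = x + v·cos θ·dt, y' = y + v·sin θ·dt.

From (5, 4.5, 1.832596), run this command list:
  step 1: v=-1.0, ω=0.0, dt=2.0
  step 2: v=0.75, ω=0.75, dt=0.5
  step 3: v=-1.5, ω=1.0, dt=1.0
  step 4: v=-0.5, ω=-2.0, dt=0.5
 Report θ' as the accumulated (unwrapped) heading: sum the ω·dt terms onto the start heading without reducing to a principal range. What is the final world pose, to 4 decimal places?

step 1: θ'=1.8326 (straight) → pose (5.5176, 2.5681, 1.8326)
step 2: θ'=2.2076 (R=1.0000) → pose (5.3557, 2.9040, 2.2076)
step 3: θ'=3.2076 (R=-1.5000) → pose (6.6607, 2.2992, 3.2076)
step 4: θ'=2.2076 (R=0.2500) → pose (6.8781, 2.1984, 2.2076)

(6.8781, 2.1984, 2.2076)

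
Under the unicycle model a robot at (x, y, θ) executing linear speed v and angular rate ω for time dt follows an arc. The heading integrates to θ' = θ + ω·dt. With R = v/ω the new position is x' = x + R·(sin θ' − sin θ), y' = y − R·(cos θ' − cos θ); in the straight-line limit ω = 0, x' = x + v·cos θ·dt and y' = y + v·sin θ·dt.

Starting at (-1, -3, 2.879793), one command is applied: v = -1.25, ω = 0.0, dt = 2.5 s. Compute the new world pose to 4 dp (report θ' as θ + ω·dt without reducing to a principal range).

(2.0185, -3.8088, 2.8798)

θ' = 2.8798 + 0.0·2.5 = 2.8798
ω = 0 → straight: x' = -1 + -1.25·cos(2.8798)·2.5 = 2.0185
y' = -3 + -1.25·sin(2.8798)·2.5 = -3.8088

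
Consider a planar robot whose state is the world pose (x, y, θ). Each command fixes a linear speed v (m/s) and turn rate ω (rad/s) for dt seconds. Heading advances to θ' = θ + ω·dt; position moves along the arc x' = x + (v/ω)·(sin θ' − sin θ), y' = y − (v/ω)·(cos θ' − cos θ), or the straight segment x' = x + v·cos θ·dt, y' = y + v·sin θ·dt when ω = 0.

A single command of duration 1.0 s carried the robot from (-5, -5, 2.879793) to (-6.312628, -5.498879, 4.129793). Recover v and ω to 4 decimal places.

v = 1.5000, ω = 1.2500

Δθ = 4.129793 − 2.879793 = 1.250000
ω = Δθ/dt = 1.250000/1.0 = 1.2500
R = Δx/(sin θ' − sin θ) = 1.2000
v = R·ω = 1.2000·1.2500 = 1.5000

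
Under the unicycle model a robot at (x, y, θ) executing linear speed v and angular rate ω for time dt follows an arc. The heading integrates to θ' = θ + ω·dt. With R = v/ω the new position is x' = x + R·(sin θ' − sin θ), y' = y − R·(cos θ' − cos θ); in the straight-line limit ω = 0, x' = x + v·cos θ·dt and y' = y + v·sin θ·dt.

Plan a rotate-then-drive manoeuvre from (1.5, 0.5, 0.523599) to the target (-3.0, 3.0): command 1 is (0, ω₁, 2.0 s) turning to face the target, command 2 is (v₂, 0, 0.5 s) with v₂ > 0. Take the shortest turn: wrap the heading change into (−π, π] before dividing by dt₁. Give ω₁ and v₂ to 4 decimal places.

heading to target = atan2(3−0.5, -3−1.5) = 2.6345
Δθ = wrap(2.6345 − 0.5236) = 2.1109; ω₁ = Δθ/dt₁ = 1.0554
distance = √((-3−1.5)² + (3−0.5)²) = 5.1478; v₂ = distance/dt₂ = 10.2956

ω₁ = 1.0554, v₂ = 10.2956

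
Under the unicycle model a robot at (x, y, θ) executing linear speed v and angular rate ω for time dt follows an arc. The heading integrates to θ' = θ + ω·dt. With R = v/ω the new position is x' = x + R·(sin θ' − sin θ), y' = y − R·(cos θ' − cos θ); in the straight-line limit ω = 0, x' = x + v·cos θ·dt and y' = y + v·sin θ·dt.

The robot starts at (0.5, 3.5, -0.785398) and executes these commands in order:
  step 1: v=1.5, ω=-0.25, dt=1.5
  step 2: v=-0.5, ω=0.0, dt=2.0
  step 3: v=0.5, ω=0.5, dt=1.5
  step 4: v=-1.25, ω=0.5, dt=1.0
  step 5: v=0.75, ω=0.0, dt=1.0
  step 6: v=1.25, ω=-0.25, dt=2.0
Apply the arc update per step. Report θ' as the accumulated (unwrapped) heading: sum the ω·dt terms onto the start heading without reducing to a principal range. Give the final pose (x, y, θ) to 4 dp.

(3.8463, 1.9197, -0.4104)

step 1: θ'=-1.1604 (R=-6.0000) → pose (1.7591, 1.6512, -1.1604)
step 2: θ'=-1.1604 (straight) → pose (1.3602, 2.5682, -1.1604)
step 3: θ'=-0.4104 (R=1.0000) → pose (1.8781, 2.0502, -0.4104)
step 4: θ'=0.0896 (R=-2.5000) → pose (0.6570, 2.2477, 0.0896)
step 5: θ'=0.0896 (straight) → pose (1.4040, 2.3149, 0.0896)
step 6: θ'=-0.4104 (R=-5.0000) → pose (3.8463, 1.9197, -0.4104)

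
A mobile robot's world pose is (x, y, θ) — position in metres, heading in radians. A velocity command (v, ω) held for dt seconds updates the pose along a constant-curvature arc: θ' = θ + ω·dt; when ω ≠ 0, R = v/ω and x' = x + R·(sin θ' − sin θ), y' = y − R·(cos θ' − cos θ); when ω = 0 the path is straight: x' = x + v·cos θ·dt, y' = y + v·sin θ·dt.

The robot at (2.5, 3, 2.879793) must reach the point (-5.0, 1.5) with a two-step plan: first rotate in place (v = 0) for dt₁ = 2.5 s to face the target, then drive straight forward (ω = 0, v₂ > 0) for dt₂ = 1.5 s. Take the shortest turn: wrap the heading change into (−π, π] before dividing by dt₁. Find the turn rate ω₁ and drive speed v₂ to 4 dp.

ω₁ = 0.1837, v₂ = 5.0990

heading to target = atan2(1.5−3, -5−2.5) = -2.9442
Δθ = wrap(-2.9442 − 2.8798) = 0.4592; ω₁ = Δθ/dt₁ = 0.1837
distance = √((-5−2.5)² + (1.5−3)²) = 7.6485; v₂ = distance/dt₂ = 5.0990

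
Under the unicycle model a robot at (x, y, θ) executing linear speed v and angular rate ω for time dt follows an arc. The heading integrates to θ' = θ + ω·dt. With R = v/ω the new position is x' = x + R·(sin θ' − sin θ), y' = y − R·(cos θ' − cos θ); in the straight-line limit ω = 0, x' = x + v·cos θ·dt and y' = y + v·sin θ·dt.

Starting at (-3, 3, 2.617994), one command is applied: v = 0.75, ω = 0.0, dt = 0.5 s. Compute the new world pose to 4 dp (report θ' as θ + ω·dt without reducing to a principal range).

(-3.3248, 3.1875, 2.6180)

θ' = 2.6180 + 0.0·0.5 = 2.6180
ω = 0 → straight: x' = -3 + 0.75·cos(2.6180)·0.5 = -3.3248
y' = 3 + 0.75·sin(2.6180)·0.5 = 3.1875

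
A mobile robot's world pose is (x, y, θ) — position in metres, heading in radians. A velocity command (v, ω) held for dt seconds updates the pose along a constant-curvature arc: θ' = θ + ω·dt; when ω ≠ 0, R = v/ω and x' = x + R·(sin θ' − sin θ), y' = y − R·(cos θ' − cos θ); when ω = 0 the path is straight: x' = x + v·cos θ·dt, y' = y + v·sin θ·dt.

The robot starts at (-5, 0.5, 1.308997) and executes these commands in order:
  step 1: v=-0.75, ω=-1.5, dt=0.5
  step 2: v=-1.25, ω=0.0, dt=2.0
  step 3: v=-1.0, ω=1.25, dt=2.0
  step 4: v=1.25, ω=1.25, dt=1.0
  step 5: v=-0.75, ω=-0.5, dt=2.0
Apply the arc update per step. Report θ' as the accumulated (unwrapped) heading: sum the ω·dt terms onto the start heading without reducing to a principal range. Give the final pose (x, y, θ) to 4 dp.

(-6.8516, -2.3097, 3.3090)

step 1: θ'=0.5590 (R=0.5000) → pose (-5.2178, 0.2055, 0.5590)
step 2: θ'=0.5590 (straight) → pose (-7.3373, -1.1203, 0.5590)
step 3: θ'=3.0590 (R=-0.8000) → pose (-6.9790, -2.5958, 3.0590)
step 4: θ'=4.3090 (R=1.0000) → pose (-7.9812, -3.1999, 4.3090)
step 5: θ'=3.3090 (R=1.5000) → pose (-6.8516, -2.3097, 3.3090)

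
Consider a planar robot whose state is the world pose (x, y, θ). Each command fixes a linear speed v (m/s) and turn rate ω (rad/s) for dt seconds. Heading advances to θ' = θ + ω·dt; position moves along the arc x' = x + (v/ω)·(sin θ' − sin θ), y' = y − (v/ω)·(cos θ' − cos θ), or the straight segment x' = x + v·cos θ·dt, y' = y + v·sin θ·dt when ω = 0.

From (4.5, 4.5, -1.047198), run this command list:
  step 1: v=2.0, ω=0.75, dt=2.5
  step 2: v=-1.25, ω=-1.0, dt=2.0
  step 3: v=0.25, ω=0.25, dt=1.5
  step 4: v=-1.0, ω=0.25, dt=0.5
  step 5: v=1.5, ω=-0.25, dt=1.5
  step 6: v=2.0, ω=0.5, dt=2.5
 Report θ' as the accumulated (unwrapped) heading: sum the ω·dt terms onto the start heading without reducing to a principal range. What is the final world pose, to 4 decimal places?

step 1: θ'=0.8278 (R=2.6667) → pose (8.7733, 4.0293, 0.8278)
step 2: θ'=-1.1722 (R=1.2500) → pose (6.7007, 4.3898, -1.1722)
step 3: θ'=-0.7972 (R=1.0000) → pose (6.9069, 4.0792, -0.7972)
step 4: θ'=-0.6722 (R=-4.0000) → pose (6.5361, 4.4142, -0.6722)
step 5: θ'=-1.0472 (R=-6.0000) → pose (7.9960, 2.7194, -1.0472)
step 6: θ'=0.2028 (R=4.0000) → pose (12.2658, 0.8014, 0.2028)

(12.2658, 0.8014, 0.2028)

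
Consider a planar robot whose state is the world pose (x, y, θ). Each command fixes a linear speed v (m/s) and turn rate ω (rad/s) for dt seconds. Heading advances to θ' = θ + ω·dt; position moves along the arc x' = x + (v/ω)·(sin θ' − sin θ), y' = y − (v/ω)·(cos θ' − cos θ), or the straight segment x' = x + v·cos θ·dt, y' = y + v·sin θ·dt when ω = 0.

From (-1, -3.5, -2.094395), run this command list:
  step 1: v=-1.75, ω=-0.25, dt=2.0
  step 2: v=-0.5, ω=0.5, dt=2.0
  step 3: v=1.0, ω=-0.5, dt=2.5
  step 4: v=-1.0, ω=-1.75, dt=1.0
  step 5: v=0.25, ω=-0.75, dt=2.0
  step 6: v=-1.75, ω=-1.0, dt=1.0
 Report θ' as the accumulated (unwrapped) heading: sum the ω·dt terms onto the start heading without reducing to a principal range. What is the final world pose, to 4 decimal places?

step 1: θ'=-2.5944 (R=7.0000) → pose (1.4201, -1.0221, -2.5944)
step 2: θ'=-1.5944 (R=-1.0000) → pose (1.8995, -0.1917, -1.5944)
step 3: θ'=-2.8444 (R=-2.0000) → pose (0.4858, -2.0568, -2.8444)
step 4: θ'=-4.5944 (R=0.5714) → pose (1.2206, -2.5359, -4.5944)
step 5: θ'=-6.0944 (R=-0.3333) → pose (1.4890, -2.1693, -6.0944)
step 6: θ'=-7.0944 (R=1.7500) → pose (-0.1084, -1.6555, -7.0944)

(-0.1084, -1.6555, -7.0944)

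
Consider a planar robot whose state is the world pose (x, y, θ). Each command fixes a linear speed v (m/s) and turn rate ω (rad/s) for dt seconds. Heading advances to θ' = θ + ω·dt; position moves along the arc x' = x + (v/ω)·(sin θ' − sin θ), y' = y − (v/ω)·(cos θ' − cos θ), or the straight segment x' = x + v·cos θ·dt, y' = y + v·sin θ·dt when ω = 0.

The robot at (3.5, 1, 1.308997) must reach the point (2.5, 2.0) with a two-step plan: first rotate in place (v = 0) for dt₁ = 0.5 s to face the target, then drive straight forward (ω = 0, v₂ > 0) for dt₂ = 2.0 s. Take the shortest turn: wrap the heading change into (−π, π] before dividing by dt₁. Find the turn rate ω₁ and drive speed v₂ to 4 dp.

ω₁ = 2.0944, v₂ = 0.7071

heading to target = atan2(2−1, 2.5−3.5) = 2.3562
Δθ = wrap(2.3562 − 1.3090) = 1.0472; ω₁ = Δθ/dt₁ = 2.0944
distance = √((2.5−3.5)² + (2−1)²) = 1.4142; v₂ = distance/dt₂ = 0.7071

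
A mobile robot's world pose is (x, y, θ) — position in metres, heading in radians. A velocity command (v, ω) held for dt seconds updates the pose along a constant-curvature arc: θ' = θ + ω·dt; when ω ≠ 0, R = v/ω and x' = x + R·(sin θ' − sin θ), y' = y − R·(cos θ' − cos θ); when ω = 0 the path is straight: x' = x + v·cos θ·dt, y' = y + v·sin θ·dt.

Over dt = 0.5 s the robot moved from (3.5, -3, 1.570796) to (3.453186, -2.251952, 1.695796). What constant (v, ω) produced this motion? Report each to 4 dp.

v = 1.5000, ω = 0.2500

Δθ = 1.695796 − 1.570796 = 0.125000
ω = Δθ/dt = 0.125000/0.5 = 0.2500
R = −Δy/(cos θ' − cos θ) = 6.0000
v = R·ω = 6.0000·0.2500 = 1.5000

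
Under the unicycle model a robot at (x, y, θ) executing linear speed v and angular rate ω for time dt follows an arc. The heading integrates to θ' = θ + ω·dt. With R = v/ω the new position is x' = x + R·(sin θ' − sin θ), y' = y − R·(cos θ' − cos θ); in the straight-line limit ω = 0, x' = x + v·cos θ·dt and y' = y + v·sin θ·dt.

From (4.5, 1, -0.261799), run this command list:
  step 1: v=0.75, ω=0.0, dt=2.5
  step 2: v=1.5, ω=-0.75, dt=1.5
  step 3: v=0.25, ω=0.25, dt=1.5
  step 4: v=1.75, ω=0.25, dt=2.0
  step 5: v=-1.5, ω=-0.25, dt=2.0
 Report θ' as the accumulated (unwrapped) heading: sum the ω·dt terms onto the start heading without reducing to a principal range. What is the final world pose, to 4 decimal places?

(8.2531, -1.7401, -1.0118)

step 1: θ'=-0.2618 (straight) → pose (6.3111, 0.5147, -0.2618)
step 2: θ'=-1.3868 (R=-2.0000) → pose (7.7597, -1.0512, -1.3868)
step 3: θ'=-1.0118 (R=1.0000) → pose (7.8950, -1.3986, -1.0118)
step 4: θ'=-0.5118 (R=7.0000) → pose (10.4013, -3.7893, -0.5118)
step 5: θ'=-1.0118 (R=6.0000) → pose (8.2531, -1.7401, -1.0118)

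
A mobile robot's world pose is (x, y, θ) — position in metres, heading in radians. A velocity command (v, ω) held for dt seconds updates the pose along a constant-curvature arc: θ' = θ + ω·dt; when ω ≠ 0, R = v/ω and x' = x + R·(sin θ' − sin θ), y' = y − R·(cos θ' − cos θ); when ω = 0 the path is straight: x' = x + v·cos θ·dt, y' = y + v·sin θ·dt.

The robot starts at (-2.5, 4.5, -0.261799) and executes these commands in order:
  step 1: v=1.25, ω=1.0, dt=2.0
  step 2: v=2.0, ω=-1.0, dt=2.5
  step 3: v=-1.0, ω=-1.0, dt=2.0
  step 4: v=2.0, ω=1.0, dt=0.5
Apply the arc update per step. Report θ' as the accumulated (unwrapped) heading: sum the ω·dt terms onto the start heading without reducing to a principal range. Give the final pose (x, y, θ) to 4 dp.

(1.9283, 8.7656, -2.2618)

step 1: θ'=1.7382 (R=1.2500) → pose (-0.9440, 5.9157, 1.7382)
step 2: θ'=-0.7618 (R=-2.0000) → pose (2.4085, 7.6961, -0.7618)
step 3: θ'=-2.7618 (R=1.0000) → pose (2.7280, 9.3485, -2.7618)
step 4: θ'=-2.2618 (R=2.0000) → pose (1.9283, 8.7656, -2.2618)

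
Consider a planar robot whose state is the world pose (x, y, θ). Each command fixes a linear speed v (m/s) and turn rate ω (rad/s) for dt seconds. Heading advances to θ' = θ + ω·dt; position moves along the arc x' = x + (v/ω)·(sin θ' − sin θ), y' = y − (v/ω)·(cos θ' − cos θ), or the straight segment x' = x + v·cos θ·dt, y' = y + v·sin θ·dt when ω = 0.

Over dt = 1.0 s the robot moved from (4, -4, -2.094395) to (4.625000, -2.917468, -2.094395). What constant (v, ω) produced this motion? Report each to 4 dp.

Δθ = -2.094395 − -2.094395 = 0.000000
ω = Δθ/dt = 0.000000/1.0 = 0.0000
ω = 0 → v = (Δx·cos θ + Δy·sin θ)/dt = -1.2500

v = -1.2500, ω = 0.0000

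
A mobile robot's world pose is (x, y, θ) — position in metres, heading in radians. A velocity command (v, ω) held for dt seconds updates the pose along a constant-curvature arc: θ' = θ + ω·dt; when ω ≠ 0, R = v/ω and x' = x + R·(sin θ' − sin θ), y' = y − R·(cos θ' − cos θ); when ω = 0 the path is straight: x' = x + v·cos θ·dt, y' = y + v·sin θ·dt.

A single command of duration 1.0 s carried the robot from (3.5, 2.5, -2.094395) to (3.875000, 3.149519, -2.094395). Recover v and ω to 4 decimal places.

Δθ = -2.094395 − -2.094395 = 0.000000
ω = Δθ/dt = 0.000000/1.0 = 0.0000
ω = 0 → v = (Δx·cos θ + Δy·sin θ)/dt = -0.7500

v = -0.7500, ω = 0.0000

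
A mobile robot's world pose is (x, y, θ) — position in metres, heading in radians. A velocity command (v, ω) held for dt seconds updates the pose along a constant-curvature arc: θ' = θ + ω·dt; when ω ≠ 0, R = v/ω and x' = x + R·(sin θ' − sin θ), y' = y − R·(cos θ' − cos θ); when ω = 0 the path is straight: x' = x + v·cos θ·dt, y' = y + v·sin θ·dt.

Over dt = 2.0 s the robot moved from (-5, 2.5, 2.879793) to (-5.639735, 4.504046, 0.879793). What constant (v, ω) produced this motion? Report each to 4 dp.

v = 1.2500, ω = -1.0000

Δθ = 0.879793 − 2.879793 = -2.000000
ω = Δθ/dt = -2.000000/2.0 = -1.0000
R = −Δy/(cos θ' − cos θ) = -1.2500
v = R·ω = -1.2500·-1.0000 = 1.2500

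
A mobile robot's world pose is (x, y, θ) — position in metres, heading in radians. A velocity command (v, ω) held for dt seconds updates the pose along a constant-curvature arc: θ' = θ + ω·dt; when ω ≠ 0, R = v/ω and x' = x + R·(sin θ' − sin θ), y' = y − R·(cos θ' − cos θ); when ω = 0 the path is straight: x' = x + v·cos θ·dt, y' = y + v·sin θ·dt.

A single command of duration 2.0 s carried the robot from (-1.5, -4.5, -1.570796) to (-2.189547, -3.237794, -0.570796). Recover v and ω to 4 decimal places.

v = -0.7500, ω = 0.5000

Δθ = -0.570796 − -1.570796 = 1.000000
ω = Δθ/dt = 1.000000/2.0 = 0.5000
R = −Δy/(cos θ' − cos θ) = -1.5000
v = R·ω = -1.5000·0.5000 = -0.7500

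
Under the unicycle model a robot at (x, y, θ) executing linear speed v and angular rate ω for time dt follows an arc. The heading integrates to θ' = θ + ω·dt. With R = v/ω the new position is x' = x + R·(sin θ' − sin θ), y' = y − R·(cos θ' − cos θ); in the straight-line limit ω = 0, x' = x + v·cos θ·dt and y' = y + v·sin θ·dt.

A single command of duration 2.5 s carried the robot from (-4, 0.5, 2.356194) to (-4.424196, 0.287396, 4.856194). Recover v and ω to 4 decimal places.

v = 0.2500, ω = 1.0000

Δθ = 4.856194 − 2.356194 = 2.500000
ω = Δθ/dt = 2.500000/2.5 = 1.0000
R = Δx/(sin θ' − sin θ) = 0.2500
v = R·ω = 0.2500·1.0000 = 0.2500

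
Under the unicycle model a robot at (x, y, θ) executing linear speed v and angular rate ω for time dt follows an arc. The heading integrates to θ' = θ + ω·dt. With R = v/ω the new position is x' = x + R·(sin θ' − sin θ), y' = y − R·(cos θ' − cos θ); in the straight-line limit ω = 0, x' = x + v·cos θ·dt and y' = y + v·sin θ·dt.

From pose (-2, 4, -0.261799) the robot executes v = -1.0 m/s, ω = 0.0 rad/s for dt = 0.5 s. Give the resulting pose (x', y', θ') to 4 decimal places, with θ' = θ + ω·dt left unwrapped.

(-2.4830, 4.1294, -0.2618)

θ' = -0.2618 + 0.0·0.5 = -0.2618
ω = 0 → straight: x' = -2 + -1.0·cos(-0.2618)·0.5 = -2.4830
y' = 4 + -1.0·sin(-0.2618)·0.5 = 4.1294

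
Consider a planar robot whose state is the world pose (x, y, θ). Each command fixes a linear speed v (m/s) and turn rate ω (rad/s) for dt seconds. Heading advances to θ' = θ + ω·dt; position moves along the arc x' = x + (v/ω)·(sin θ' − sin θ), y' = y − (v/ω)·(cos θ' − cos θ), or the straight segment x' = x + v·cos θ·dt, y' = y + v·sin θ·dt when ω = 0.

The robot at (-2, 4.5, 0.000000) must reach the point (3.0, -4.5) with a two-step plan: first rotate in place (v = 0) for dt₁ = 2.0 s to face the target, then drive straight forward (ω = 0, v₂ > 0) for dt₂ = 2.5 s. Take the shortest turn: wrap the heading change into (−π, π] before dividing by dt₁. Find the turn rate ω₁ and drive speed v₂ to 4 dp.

ω₁ = -0.5318, v₂ = 4.1183

heading to target = atan2(-4.5−4.5, 3−-2) = -1.0637
Δθ = wrap(-1.0637 − 0.0000) = -1.0637; ω₁ = Δθ/dt₁ = -0.5318
distance = √((3−-2)² + (-4.5−4.5)²) = 10.2956; v₂ = distance/dt₂ = 4.1183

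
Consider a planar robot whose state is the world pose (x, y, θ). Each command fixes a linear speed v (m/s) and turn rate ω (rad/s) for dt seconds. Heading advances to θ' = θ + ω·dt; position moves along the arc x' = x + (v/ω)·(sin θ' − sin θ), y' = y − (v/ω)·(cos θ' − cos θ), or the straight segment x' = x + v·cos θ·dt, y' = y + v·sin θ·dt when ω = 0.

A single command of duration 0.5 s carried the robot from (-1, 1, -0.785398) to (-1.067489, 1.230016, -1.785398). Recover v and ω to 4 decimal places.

Δθ = -1.785398 − -0.785398 = -1.000000
ω = Δθ/dt = -1.000000/0.5 = -2.0000
R = −Δy/(cos θ' − cos θ) = 0.2500
v = R·ω = 0.2500·-2.0000 = -0.5000

v = -0.5000, ω = -2.0000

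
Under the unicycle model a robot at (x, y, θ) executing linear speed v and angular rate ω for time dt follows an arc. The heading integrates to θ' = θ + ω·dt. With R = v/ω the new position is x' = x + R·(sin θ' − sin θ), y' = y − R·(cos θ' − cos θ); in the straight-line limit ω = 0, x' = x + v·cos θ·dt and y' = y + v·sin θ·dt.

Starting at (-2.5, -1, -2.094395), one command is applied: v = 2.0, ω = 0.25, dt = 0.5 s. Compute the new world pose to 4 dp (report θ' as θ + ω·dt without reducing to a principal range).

(-2.9446, -1.8950, -1.9694)

θ' = -2.0944 + 0.25·0.5 = -1.9694
R = v/ω = 2.0/0.25 = 8.0000
x' = -2.5 + 8.0000·(sin -1.9694 − sin -2.0944) = -2.9446
y' = -1 − 8.0000·(cos -1.9694 − cos -2.0944) = -1.8950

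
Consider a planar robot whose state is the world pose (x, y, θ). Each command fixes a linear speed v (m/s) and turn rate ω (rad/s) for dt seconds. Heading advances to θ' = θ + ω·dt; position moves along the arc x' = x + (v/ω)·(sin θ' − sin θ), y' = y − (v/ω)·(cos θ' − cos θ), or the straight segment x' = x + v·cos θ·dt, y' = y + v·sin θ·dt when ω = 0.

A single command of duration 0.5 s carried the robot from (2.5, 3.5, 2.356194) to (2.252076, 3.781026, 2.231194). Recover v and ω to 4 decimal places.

v = 0.7500, ω = -0.2500

Δθ = 2.231194 − 2.356194 = -0.125000
ω = Δθ/dt = -0.125000/0.5 = -0.2500
R = −Δy/(cos θ' − cos θ) = -3.0000
v = R·ω = -3.0000·-0.2500 = 0.7500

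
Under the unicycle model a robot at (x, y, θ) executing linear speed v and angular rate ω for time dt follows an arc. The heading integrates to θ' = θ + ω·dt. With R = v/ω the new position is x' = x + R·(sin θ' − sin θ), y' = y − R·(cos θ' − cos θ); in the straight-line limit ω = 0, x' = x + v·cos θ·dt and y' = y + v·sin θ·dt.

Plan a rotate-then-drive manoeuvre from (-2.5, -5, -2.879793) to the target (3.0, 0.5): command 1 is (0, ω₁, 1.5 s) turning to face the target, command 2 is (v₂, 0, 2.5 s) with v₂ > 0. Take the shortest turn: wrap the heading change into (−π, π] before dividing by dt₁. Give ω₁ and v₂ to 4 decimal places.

ω₁ = -1.7453, v₂ = 3.1113

heading to target = atan2(0.5−-5, 3−-2.5) = 0.7854
Δθ = wrap(0.7854 − -2.8798) = -2.6180; ω₁ = Δθ/dt₁ = -1.7453
distance = √((3−-2.5)² + (0.5−-5)²) = 7.7782; v₂ = distance/dt₂ = 3.1113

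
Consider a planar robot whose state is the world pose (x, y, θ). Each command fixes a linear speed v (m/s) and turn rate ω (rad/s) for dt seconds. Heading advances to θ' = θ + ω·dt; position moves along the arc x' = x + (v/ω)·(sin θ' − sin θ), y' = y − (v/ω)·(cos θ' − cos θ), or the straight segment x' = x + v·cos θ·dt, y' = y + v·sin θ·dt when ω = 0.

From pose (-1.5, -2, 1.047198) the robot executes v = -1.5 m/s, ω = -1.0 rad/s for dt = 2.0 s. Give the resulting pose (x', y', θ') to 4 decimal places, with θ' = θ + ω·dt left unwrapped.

(-4.0216, -2.1191, -0.9528)

θ' = 1.0472 + -1.0·2.0 = -0.9528
R = v/ω = -1.5/-1.0 = 1.5000
x' = -1.5 + 1.5000·(sin -0.9528 − sin 1.0472) = -4.0216
y' = -2 − 1.5000·(cos -0.9528 − cos 1.0472) = -2.1191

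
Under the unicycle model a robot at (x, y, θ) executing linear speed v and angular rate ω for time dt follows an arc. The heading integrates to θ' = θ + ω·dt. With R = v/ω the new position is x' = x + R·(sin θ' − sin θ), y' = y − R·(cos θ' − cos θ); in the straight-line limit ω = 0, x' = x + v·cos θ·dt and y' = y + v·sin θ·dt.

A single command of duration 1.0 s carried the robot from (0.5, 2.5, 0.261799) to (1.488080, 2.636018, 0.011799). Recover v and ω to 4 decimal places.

v = 1.0000, ω = -0.2500

Δθ = 0.011799 − 0.261799 = -0.250000
ω = Δθ/dt = -0.250000/1.0 = -0.2500
R = Δx/(sin θ' − sin θ) = -4.0000
v = R·ω = -4.0000·-0.2500 = 1.0000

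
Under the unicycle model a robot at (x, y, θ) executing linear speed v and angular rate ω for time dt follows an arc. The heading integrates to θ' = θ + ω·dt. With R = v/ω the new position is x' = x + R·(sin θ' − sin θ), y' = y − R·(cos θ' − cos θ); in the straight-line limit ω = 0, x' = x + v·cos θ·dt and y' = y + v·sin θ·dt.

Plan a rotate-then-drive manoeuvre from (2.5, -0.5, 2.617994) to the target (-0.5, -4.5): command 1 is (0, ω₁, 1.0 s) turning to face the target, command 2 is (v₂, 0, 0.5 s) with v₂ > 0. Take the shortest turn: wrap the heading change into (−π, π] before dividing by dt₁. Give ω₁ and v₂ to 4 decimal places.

heading to target = atan2(-4.5−-0.5, -0.5−2.5) = -2.2143
Δθ = wrap(-2.2143 − 2.6180) = 1.4509; ω₁ = Δθ/dt₁ = 1.4509
distance = √((-0.5−2.5)² + (-4.5−-0.5)²) = 5.0000; v₂ = distance/dt₂ = 10.0000

ω₁ = 1.4509, v₂ = 10.0000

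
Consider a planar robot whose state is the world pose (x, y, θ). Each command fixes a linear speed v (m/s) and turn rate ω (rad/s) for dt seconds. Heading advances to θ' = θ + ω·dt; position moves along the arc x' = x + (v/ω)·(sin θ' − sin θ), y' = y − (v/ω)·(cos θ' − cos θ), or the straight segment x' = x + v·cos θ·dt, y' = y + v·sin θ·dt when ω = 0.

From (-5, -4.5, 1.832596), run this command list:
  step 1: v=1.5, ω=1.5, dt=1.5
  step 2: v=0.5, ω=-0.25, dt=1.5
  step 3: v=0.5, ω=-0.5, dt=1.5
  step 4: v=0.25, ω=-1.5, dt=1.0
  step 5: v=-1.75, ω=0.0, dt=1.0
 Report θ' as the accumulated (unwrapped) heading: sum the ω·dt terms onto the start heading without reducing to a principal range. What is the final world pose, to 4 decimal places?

step 1: θ'=4.0826 (R=1.0000) → pose (-6.7741, -4.1698, 4.0826)
step 2: θ'=3.7076 (R=-2.0000) → pose (-7.3178, -4.6800, 3.7076)
step 3: θ'=2.9576 (R=-1.0000) → pose (-8.0371, -4.8191, 2.9576)
step 4: θ'=1.4576 (R=-0.1667) → pose (-8.1722, -4.6364, 1.4576)
step 5: θ'=1.4576 (straight) → pose (-8.3699, -6.3752, 1.4576)

(-8.3699, -6.3752, 1.4576)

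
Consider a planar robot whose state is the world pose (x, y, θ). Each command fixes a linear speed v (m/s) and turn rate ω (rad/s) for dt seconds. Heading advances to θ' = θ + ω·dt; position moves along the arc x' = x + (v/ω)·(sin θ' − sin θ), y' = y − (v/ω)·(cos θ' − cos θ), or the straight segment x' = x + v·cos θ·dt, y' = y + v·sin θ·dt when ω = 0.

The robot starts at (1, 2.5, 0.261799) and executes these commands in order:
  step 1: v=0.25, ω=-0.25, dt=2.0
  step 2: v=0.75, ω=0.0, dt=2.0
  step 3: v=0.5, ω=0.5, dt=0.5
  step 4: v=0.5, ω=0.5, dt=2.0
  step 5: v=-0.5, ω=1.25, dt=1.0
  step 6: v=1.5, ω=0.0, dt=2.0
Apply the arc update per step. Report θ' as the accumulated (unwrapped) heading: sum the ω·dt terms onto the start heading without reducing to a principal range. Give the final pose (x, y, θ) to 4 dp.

step 1: θ'=-0.2382 (R=-1.0000) → pose (1.4948, 2.5058, -0.2382)
step 2: θ'=-0.2382 (straight) → pose (2.9524, 2.1519, -0.2382)
step 3: θ'=0.0118 (R=1.0000) → pose (3.2002, 2.1237, 0.0118)
step 4: θ'=1.0118 (R=1.0000) → pose (4.0362, 2.5933, 1.0118)
step 5: θ'=2.2618 (R=-0.4000) → pose (4.0670, 2.1263, 2.2618)
step 6: θ'=2.2618 (straight) → pose (2.1551, 4.4381, 2.2618)

(2.1551, 4.4381, 2.2618)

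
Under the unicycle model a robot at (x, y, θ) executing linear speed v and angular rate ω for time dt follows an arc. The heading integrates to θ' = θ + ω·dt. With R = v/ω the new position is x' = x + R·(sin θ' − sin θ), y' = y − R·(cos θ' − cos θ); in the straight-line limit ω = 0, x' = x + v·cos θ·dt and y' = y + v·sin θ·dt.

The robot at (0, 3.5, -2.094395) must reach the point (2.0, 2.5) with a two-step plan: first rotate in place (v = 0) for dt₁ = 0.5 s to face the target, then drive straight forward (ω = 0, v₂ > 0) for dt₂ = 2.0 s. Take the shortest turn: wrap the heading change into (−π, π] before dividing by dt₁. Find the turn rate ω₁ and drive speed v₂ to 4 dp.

ω₁ = 3.2615, v₂ = 1.1180

heading to target = atan2(2.5−3.5, 2−0) = -0.4636
Δθ = wrap(-0.4636 − -2.0944) = 1.6307; ω₁ = Δθ/dt₁ = 3.2615
distance = √((2−0)² + (2.5−3.5)²) = 2.2361; v₂ = distance/dt₂ = 1.1180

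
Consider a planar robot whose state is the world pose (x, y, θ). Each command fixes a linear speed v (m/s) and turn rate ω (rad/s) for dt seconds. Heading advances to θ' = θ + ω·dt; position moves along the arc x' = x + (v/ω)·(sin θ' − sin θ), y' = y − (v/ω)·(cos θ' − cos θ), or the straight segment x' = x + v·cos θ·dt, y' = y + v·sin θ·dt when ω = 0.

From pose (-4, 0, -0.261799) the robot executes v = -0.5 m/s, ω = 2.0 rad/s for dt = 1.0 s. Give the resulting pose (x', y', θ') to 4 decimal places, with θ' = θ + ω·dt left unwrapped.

(-4.3112, -0.2831, 1.7382)

θ' = -0.2618 + 2.0·1.0 = 1.7382
R = v/ω = -0.5/2.0 = -0.2500
x' = -4 + -0.2500·(sin 1.7382 − sin -0.2618) = -4.3112
y' = 0 − -0.2500·(cos 1.7382 − cos -0.2618) = -0.2831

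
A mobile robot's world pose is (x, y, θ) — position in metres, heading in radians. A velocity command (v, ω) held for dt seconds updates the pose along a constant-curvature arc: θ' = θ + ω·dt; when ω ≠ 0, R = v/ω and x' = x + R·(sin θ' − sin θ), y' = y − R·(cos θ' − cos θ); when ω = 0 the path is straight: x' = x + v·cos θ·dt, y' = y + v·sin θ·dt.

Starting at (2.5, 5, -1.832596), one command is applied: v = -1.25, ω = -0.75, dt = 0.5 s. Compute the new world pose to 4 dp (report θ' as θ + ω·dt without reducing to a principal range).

(2.7699, 5.5597, -2.2076)

θ' = -1.8326 + -0.75·0.5 = -2.2076
R = v/ω = -1.25/-0.75 = 1.6667
x' = 2.5 + 1.6667·(sin -2.2076 − sin -1.8326) = 2.7699
y' = 5 − 1.6667·(cos -2.2076 − cos -1.8326) = 5.5597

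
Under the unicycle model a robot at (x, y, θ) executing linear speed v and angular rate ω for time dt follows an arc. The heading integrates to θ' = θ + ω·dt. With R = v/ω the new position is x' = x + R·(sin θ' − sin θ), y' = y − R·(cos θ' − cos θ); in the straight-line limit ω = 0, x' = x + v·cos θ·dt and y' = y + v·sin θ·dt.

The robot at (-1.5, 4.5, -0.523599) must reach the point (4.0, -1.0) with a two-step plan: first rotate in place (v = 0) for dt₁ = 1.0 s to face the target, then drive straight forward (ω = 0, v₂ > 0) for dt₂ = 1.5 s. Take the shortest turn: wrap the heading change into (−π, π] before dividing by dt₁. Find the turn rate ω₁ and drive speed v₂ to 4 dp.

heading to target = atan2(-1−4.5, 4−-1.5) = -0.7854
Δθ = wrap(-0.7854 − -0.5236) = -0.2618; ω₁ = Δθ/dt₁ = -0.2618
distance = √((4−-1.5)² + (-1−4.5)²) = 7.7782; v₂ = distance/dt₂ = 5.1854

ω₁ = -0.2618, v₂ = 5.1854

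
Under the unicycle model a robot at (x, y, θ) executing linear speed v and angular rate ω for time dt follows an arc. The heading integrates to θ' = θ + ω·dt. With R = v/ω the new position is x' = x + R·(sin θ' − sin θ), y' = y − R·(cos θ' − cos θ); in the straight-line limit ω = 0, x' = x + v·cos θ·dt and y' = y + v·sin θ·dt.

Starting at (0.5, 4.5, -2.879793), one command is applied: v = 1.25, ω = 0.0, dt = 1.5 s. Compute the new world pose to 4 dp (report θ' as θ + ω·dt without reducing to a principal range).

θ' = -2.8798 + 0.0·1.5 = -2.8798
ω = 0 → straight: x' = 0.5 + 1.25·cos(-2.8798)·1.5 = -1.3111
y' = 4.5 + 1.25·sin(-2.8798)·1.5 = 4.0147

(-1.3111, 4.0147, -2.8798)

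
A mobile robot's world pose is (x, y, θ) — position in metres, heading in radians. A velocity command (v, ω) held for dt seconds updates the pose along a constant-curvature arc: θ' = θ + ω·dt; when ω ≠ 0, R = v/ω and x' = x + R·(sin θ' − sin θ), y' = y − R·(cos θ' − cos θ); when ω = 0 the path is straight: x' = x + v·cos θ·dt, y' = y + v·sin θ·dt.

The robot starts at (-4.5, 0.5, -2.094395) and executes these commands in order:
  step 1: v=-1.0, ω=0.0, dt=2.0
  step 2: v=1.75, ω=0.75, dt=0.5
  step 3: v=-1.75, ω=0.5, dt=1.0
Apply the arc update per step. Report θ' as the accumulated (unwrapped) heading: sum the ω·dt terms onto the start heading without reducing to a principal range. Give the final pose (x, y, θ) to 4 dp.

step 1: θ'=-2.0944 (straight) → pose (-3.5000, 2.2321, -2.0944)
step 2: θ'=-1.7194 (R=2.3333) → pose (-3.7869, 1.4108, -1.7194)
step 3: θ'=-1.2194 (R=-3.5000) → pose (-3.9622, 3.1338, -1.2194)

(-3.9622, 3.1338, -1.2194)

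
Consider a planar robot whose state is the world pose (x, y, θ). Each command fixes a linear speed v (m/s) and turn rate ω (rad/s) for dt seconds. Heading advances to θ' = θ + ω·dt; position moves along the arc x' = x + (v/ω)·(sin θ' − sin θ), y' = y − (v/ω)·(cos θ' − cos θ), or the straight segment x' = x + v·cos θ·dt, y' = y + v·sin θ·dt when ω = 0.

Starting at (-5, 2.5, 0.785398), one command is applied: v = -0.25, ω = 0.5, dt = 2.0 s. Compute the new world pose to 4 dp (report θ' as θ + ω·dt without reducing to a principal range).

(-5.1350, 2.0400, 1.7854)

θ' = 0.7854 + 0.5·2.0 = 1.7854
R = v/ω = -0.25/0.5 = -0.5000
x' = -5 + -0.5000·(sin 1.7854 − sin 0.7854) = -5.1350
y' = 2.5 − -0.5000·(cos 1.7854 − cos 0.7854) = 2.0400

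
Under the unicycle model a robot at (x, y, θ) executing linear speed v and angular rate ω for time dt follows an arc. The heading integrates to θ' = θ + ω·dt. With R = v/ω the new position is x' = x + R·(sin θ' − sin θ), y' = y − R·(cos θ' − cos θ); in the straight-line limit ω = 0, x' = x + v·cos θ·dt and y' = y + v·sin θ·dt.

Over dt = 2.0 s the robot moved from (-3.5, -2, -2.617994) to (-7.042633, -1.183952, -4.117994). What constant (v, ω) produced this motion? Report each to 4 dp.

v = 2.0000, ω = -0.7500

Δθ = -4.117994 − -2.617994 = -1.500000
ω = Δθ/dt = -1.500000/2.0 = -0.7500
R = Δx/(sin θ' − sin θ) = -2.6667
v = R·ω = -2.6667·-0.7500 = 2.0000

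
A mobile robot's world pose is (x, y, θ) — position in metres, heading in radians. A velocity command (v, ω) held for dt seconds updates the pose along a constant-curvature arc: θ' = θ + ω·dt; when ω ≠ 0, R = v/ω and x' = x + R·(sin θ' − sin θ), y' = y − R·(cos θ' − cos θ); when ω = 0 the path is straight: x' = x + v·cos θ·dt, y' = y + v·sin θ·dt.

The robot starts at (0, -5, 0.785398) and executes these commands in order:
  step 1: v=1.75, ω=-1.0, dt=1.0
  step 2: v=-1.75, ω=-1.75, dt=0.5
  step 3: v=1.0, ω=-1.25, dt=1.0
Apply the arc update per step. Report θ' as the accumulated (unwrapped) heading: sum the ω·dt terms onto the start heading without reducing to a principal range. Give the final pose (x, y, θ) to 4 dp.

(0.8025, -4.9398, -2.3396)

step 1: θ'=-0.2146 (R=-1.7500) → pose (1.6101, -4.5276, -0.2146)
step 2: θ'=-1.0896 (R=1.0000) → pose (0.9366, -4.0134, -1.0896)
step 3: θ'=-2.3396 (R=-0.8000) → pose (0.8025, -4.9398, -2.3396)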